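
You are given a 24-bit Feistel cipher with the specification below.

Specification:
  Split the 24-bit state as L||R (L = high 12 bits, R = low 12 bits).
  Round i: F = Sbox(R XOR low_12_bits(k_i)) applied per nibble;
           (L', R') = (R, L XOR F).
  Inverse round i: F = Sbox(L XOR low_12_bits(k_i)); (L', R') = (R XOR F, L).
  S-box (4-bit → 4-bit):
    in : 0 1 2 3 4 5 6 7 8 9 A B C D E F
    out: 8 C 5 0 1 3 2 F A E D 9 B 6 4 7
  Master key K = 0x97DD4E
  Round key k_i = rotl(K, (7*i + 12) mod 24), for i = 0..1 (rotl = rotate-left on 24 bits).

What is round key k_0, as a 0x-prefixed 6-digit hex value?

0xD4E97D

K = 0x97DD4E
k_0 = rotl(K, (7*0+12) mod 24) = rotl(K, 12) = 0xD4E97D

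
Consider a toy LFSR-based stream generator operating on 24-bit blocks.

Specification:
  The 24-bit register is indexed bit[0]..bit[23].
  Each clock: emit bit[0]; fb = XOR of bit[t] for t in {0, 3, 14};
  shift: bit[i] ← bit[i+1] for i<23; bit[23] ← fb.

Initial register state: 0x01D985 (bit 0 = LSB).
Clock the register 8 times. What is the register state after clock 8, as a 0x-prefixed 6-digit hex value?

reg_0 = 0x01D985
clock 1: out=1, reg = 0x00ECC2
clock 2: out=0, reg = 0x807661
clock 3: out=1, reg = 0x403B30
clock 4: out=0, reg = 0x201D98
clock 5: out=0, reg = 0x900ECC
clock 6: out=0, reg = 0xC80766
clock 7: out=0, reg = 0x6403B3
clock 8: out=1, reg = 0xB201D9

0xB201D9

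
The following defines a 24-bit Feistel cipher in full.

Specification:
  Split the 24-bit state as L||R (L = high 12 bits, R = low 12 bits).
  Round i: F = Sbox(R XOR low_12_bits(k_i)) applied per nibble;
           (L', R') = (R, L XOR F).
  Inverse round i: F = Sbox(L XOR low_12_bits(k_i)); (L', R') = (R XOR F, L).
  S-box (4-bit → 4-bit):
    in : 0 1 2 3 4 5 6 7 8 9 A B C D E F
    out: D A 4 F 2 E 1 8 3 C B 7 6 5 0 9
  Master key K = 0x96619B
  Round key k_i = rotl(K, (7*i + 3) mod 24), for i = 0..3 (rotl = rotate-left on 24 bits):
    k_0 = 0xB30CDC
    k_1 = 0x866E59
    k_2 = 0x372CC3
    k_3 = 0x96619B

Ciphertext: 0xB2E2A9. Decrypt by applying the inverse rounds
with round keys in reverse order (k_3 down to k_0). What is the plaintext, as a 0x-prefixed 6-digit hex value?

0x162E89

s_0 = ciphertext = 0xB2E2A9
s_1 = InvRound(s_0, k_3) = 0x9D7B2E
s_2 = InvRound(s_1, k_2) = 0x58C9D7
s_3 = InvRound(s_2, k_1) = 0xE8958C
s_4 = InvRound(s_3, k_0) = 0x162E89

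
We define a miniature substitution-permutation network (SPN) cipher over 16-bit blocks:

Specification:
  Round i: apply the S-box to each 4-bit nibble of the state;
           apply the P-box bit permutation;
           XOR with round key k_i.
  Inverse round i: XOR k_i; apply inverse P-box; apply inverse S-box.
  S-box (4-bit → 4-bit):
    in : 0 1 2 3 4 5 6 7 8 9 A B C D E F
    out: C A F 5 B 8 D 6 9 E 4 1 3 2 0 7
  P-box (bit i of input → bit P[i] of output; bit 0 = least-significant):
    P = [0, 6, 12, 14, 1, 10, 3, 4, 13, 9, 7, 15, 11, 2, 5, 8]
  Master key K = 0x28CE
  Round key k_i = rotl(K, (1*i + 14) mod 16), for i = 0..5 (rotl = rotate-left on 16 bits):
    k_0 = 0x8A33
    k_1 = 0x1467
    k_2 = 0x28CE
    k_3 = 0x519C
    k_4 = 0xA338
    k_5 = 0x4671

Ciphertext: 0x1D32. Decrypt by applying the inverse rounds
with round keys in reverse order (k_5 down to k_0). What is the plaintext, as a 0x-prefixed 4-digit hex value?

s_0 = ciphertext = 0x1D32
s_1 = InvRound(s_0, k_5) = 0x8DB2
s_2 = InvRound(s_1, k_4) = 0xBFFE
s_3 = InvRound(s_2, k_3) = 0x34C1
s_4 = InvRound(s_3, k_2) = 0xCEF3
s_5 = InvRound(s_4, k_1) = 0xC950
s_6 = InvRound(s_5, k_0) = 0x0DB4

0x0DB4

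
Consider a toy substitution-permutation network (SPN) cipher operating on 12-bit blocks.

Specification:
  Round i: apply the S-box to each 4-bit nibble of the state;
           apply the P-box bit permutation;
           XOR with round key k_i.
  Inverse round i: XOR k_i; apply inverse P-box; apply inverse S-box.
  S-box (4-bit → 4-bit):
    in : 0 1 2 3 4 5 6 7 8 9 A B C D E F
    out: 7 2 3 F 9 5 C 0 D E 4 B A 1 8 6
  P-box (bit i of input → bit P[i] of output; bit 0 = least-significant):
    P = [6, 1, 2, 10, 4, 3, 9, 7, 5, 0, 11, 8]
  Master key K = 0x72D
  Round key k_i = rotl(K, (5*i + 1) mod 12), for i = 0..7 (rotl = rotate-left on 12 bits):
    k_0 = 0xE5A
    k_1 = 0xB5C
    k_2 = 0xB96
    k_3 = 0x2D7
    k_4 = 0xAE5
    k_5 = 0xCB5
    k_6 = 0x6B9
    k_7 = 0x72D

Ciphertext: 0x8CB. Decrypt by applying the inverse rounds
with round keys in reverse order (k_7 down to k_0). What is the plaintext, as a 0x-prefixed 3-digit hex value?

0xC1C

s_0 = ciphertext = 0x8CB
s_1 = InvRound(s_0, k_7) = 0x863
s_2 = InvRound(s_1, k_6) = 0xA3B
s_3 = InvRound(s_2, k_5) = 0x799
s_4 = InvRound(s_3, k_4) = 0x828
s_5 = InvRound(s_4, k_3) = 0x030
s_6 = InvRound(s_5, k_2) = 0x86F
s_7 = InvRound(s_6, k_1) = 0xB51
s_8 = InvRound(s_7, k_0) = 0xC1C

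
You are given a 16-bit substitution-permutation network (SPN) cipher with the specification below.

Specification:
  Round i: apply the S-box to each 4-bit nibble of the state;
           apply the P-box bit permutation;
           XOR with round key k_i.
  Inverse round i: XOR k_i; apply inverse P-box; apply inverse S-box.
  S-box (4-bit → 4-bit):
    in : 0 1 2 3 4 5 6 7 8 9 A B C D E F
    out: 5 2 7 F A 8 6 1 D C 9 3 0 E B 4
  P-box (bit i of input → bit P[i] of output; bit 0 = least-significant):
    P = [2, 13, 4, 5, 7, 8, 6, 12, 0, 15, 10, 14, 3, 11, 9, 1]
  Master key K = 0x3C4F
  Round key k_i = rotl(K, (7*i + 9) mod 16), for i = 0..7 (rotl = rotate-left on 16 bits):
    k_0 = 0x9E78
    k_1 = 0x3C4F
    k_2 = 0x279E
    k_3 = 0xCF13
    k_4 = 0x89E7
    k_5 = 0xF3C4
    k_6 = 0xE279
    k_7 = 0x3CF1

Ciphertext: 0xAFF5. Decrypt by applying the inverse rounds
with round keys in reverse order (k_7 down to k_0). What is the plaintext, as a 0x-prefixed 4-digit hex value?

s_0 = ciphertext = 0xAFF5
s_1 = InvRound(s_0, k_7) = 0xF147
s_2 = InvRound(s_1, k_6) = 0x8C48
s_3 = InvRound(s_2, k_5) = 0x29EB
s_4 = InvRound(s_3, k_4) = 0x71CB
s_5 = InvRound(s_4, k_3) = 0x2686
s_6 = InvRound(s_5, k_2) = 0x7C1F
s_7 = InvRound(s_6, k_1) = 0xC5FF
s_8 = InvRound(s_7, k_0) = 0xDAE7

0xDAE7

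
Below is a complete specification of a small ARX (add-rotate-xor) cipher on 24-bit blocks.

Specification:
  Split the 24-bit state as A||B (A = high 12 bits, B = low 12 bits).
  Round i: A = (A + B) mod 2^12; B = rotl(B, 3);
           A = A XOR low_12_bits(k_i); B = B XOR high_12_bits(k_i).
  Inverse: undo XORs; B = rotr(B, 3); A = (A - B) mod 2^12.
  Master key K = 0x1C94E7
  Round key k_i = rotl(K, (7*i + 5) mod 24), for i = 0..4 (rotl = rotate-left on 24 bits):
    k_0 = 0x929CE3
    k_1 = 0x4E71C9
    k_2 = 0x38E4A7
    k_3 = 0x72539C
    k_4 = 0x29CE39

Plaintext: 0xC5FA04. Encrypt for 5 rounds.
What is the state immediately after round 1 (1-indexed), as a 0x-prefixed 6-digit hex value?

s_0 = plaintext = 0xC5FA04
s_1 = Round(s_0, k_0) = 0xA8090C
s_2 = Round(s_1, k_1) = 0x245C83
s_3 = Round(s_2, k_2) = 0xA6F790
s_4 = Round(s_3, k_3) = 0x263BA6
s_5 = Round(s_4, k_4) = 0x030FA9

0xA8090C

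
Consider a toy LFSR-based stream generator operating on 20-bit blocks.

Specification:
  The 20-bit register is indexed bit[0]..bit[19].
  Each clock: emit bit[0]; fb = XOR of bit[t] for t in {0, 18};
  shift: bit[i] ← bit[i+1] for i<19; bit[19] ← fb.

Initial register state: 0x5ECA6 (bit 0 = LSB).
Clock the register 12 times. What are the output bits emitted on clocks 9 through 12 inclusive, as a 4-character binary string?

reg_0 = 0x5ECA6
clock 1: out=0, reg = 0xAF653
clock 2: out=1, reg = 0xD7B29
clock 3: out=1, reg = 0x6BD94
clock 4: out=0, reg = 0xB5ECA
clock 5: out=0, reg = 0x5AF65
clock 6: out=1, reg = 0x2D7B2
clock 7: out=0, reg = 0x16BD9
clock 8: out=1, reg = 0x8B5EC
clock 9: out=0, reg = 0x45AF6
clock 10: out=0, reg = 0xA2D7B
clock 11: out=1, reg = 0xD16BD
clock 12: out=1, reg = 0x68B5E

0011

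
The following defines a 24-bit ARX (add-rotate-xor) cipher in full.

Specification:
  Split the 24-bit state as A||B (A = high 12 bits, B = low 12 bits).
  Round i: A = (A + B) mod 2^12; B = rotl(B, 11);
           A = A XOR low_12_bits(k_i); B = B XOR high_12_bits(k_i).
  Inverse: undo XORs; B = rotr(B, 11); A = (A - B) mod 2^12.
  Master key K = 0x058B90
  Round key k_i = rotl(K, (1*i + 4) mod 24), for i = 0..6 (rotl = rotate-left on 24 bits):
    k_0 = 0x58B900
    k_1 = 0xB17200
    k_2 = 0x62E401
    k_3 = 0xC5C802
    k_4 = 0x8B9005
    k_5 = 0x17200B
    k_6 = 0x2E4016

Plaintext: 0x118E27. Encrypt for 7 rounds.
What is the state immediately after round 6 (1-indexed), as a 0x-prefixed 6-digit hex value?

0x7E0919

s_0 = plaintext = 0x118E27
s_1 = Round(s_0, k_0) = 0x63FA98
s_2 = Round(s_1, k_1) = 0x2D7E5B
s_3 = Round(s_2, k_2) = 0x533903
s_4 = Round(s_3, k_3) = 0x6340DD
s_5 = Round(s_4, k_4) = 0x7140D7
s_6 = Round(s_5, k_5) = 0x7E0919
s_7 = Round(s_6, k_6) = 0x0EFE68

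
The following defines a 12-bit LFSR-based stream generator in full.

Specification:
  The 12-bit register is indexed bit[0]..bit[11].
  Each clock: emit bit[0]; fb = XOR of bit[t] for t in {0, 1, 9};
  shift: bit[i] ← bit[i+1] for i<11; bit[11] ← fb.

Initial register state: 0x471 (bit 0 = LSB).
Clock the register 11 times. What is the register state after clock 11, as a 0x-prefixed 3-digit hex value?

reg_0 = 0x471
clock 1: out=1, reg = 0xA38
clock 2: out=0, reg = 0xD1C
clock 3: out=0, reg = 0x68E
clock 4: out=0, reg = 0x347
clock 5: out=1, reg = 0x9A3
clock 6: out=1, reg = 0x4D1
clock 7: out=1, reg = 0xA68
clock 8: out=0, reg = 0xD34
clock 9: out=0, reg = 0x69A
clock 10: out=0, reg = 0x34D
clock 11: out=1, reg = 0x1A6

0x1A6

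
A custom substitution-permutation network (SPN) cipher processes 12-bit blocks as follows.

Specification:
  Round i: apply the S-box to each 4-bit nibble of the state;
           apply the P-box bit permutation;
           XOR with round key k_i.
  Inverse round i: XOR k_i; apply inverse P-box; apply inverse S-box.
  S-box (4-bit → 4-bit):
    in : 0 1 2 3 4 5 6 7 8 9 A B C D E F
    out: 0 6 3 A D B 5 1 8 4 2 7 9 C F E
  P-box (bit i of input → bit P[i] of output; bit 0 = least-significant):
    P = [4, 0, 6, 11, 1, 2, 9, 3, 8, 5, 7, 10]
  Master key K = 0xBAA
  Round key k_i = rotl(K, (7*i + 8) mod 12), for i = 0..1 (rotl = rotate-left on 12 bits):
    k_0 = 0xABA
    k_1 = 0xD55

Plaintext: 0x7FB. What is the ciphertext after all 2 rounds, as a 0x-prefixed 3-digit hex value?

s_0 = plaintext = 0x7FB
s_1 = Round(s_0, k_0) = 0x9E7
s_2 = Round(s_1, k_1) = 0xFCB

0xFCB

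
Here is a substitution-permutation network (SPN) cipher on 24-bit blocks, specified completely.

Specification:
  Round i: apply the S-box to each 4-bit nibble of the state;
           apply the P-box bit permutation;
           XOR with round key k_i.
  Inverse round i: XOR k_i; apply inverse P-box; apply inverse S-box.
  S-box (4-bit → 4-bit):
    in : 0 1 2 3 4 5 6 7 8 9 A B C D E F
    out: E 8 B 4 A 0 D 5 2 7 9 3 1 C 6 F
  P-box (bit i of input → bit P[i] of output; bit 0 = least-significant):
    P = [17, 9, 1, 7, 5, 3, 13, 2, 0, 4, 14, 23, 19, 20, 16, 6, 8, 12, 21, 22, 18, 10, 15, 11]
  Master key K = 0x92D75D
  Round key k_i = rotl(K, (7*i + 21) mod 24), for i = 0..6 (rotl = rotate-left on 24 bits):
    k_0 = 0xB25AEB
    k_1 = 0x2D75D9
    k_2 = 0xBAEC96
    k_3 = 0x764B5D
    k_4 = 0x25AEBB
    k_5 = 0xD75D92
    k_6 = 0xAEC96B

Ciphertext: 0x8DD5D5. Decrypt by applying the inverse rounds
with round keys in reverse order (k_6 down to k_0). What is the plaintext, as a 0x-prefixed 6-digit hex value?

0x60DE2A

s_0 = ciphertext = 0x8DD5D5
s_1 = InvRound(s_0, k_6) = 0x4E3826
s_2 = InvRound(s_1, k_5) = 0x8C9061
s_3 = InvRound(s_2, k_4) = 0x4E64E0
s_4 = InvRound(s_3, k_3) = 0x47BBF4
s_5 = InvRound(s_4, k_2) = 0xBFFDCE
s_6 = InvRound(s_5, k_1) = 0xD58217
s_7 = InvRound(s_6, k_0) = 0x60DE2A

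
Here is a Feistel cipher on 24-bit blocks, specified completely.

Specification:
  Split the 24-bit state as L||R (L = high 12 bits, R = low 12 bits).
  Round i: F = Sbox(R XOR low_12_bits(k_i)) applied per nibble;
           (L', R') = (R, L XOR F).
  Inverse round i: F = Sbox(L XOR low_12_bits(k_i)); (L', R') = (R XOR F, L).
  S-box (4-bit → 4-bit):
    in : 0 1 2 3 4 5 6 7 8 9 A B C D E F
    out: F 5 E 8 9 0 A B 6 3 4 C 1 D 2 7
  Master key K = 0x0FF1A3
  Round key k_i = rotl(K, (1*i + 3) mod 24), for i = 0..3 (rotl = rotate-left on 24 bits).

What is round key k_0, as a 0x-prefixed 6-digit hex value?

0x7F8D18

K = 0x0FF1A3
k_0 = rotl(K, (1*0+3) mod 24) = rotl(K, 3) = 0x7F8D18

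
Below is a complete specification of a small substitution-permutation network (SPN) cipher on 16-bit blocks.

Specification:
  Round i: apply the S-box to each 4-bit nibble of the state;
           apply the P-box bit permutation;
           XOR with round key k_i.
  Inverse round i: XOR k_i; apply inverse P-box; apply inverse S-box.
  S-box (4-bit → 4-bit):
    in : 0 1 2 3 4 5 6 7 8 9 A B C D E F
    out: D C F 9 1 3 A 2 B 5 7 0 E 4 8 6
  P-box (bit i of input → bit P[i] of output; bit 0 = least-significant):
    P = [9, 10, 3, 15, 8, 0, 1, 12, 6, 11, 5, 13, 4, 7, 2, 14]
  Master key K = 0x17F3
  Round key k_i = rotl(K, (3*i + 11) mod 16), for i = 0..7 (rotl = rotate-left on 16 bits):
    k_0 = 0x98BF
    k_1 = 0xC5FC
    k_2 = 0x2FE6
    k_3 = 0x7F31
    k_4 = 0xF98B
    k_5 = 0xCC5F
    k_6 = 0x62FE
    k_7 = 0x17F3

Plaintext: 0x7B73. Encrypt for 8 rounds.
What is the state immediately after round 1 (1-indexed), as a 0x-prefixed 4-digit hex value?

s_0 = plaintext = 0x7B73
s_1 = Round(s_0, k_0) = 0x1A3E
s_2 = Round(s_1, k_1) = 0x1C98
s_3 = Round(s_2, k_2) = 0xC0C0
s_4 = Round(s_3, k_3) = 0x8DDE
s_5 = Round(s_4, k_4) = 0x3939
s_6 = Round(s_5, k_5) = 0x9F27
s_7 = Round(s_6, k_6) = 0x7FC9
s_8 = Round(s_7, k_7) = 0x0D58

0x1A3E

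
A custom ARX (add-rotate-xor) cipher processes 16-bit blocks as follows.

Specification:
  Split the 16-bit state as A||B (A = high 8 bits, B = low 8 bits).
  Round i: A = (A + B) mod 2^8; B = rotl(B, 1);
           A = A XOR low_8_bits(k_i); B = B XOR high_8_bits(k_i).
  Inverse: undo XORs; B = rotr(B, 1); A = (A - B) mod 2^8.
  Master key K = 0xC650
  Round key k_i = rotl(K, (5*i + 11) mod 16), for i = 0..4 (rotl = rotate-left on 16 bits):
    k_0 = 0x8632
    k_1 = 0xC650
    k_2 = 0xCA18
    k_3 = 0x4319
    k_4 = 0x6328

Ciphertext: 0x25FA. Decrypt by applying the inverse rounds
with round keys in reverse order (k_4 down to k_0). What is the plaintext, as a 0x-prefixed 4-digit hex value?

s_0 = ciphertext = 0x25FA
s_1 = InvRound(s_0, k_4) = 0x41CC
s_2 = InvRound(s_1, k_3) = 0x91C7
s_3 = InvRound(s_2, k_2) = 0x0386
s_4 = InvRound(s_3, k_1) = 0x3320
s_5 = InvRound(s_4, k_0) = 0xAE53

0xAE53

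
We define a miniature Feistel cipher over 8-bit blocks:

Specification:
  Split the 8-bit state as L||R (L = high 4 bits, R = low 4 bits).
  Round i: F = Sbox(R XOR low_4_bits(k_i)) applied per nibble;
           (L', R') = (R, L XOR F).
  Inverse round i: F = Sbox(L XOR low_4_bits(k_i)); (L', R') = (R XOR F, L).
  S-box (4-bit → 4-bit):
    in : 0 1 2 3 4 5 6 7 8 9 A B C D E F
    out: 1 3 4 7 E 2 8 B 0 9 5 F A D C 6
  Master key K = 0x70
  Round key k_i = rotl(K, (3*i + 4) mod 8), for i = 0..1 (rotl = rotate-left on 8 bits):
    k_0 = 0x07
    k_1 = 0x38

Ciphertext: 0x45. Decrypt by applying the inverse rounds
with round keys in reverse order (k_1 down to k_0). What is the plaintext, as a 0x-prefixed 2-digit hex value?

0x4F

s_0 = ciphertext = 0x45
s_1 = InvRound(s_0, k_1) = 0xF4
s_2 = InvRound(s_1, k_0) = 0x4F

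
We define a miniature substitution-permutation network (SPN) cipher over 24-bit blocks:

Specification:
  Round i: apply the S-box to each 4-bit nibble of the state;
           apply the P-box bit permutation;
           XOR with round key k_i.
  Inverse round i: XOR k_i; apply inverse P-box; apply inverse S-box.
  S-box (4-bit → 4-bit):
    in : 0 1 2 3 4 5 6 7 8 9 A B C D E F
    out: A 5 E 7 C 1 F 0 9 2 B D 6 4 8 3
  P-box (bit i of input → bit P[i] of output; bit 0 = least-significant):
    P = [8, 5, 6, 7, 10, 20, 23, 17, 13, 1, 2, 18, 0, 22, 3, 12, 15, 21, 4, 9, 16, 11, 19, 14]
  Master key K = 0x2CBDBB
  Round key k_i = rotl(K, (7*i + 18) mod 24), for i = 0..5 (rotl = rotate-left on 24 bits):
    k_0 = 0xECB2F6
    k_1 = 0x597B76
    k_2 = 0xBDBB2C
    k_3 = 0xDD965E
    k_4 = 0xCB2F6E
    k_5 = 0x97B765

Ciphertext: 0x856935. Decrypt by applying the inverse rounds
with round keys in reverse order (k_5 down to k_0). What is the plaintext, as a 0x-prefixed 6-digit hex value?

0xFCAEA9

s_0 = ciphertext = 0x856935
s_1 = InvRound(s_0, k_5) = 0x0BE7AD
s_2 = InvRound(s_1, k_4) = 0x05F9D4
s_3 = InvRound(s_2, k_3) = 0x2ECF38
s_4 = InvRound(s_3, k_2) = 0x8DE167
s_5 = InvRound(s_4, k_1) = 0x9BAEC7
s_6 = InvRound(s_5, k_0) = 0xFCAEA9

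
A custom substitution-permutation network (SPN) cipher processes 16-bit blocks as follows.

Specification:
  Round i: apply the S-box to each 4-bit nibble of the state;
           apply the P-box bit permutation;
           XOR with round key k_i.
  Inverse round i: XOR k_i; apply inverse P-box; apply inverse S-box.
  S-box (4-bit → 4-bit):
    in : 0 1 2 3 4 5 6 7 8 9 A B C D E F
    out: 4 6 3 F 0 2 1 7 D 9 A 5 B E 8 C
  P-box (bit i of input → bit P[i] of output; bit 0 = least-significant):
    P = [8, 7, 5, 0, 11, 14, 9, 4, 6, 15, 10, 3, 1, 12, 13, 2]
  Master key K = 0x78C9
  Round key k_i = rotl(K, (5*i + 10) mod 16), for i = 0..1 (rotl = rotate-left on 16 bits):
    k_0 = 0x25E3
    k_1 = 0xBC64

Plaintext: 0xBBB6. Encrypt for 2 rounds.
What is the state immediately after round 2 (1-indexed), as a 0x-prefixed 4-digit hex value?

0x5CDC

s_0 = plaintext = 0xBBB6
s_1 = Round(s_0, k_0) = 0x0AA1
s_2 = Round(s_1, k_1) = 0x5CDC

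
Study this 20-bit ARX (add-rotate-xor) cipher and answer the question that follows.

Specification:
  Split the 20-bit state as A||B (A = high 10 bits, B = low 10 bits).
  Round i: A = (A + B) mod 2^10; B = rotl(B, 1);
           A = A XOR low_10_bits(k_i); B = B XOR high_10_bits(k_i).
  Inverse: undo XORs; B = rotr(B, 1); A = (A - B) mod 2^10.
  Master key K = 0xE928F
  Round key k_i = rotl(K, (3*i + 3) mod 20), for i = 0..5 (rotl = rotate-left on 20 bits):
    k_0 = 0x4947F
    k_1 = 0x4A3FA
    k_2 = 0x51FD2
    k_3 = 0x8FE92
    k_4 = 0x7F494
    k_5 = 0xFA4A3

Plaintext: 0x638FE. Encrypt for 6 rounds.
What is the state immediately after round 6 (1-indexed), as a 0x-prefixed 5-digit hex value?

s_0 = plaintext = 0x638FE
s_1 = Round(s_0, k_0) = 0xBCCD9
s_2 = Round(s_1, k_1) = 0x0D89A
s_3 = Round(s_2, k_2) = 0xC0873
s_4 = Round(s_3, k_3) = 0x79ED9
s_5 = Round(s_4, k_4) = 0x1504E
s_6 = Round(s_5, k_5) = 0x00775

0x00775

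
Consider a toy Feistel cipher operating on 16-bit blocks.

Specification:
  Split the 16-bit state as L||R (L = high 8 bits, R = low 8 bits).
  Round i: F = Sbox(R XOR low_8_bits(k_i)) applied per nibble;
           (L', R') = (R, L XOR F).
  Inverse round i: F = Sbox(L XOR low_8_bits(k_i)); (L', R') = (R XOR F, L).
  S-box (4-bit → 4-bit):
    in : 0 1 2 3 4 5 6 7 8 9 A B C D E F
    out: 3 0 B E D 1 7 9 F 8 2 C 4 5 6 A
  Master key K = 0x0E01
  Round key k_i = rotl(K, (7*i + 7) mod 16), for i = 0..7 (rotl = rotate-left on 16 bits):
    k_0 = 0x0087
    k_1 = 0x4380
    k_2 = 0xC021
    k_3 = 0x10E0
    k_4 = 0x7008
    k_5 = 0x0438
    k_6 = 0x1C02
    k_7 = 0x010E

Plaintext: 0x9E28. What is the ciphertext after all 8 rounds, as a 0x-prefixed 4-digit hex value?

0x8CC5

s_0 = plaintext = 0x9E28
s_1 = Round(s_0, k_0) = 0x28B4
s_2 = Round(s_1, k_1) = 0xB4C5
s_3 = Round(s_2, k_2) = 0xC5D9
s_4 = Round(s_3, k_3) = 0xD92D
s_5 = Round(s_4, k_4) = 0x2D68
s_6 = Round(s_5, k_5) = 0x683E
s_7 = Round(s_6, k_6) = 0x3E8C
s_8 = Round(s_7, k_7) = 0x8CC5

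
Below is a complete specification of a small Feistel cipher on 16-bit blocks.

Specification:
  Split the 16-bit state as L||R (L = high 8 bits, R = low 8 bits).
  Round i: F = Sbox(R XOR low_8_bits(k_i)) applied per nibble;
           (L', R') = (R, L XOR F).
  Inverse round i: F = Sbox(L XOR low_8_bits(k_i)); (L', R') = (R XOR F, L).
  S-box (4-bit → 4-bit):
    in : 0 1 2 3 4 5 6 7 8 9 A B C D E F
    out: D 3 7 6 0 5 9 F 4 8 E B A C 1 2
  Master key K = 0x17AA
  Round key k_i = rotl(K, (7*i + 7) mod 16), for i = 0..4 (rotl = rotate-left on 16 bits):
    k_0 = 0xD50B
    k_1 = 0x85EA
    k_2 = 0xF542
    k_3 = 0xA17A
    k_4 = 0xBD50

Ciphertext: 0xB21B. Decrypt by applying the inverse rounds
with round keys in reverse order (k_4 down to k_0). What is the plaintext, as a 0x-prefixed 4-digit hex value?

0xA72A

s_0 = ciphertext = 0xB21B
s_1 = InvRound(s_0, k_4) = 0x0CB2
s_2 = InvRound(s_1, k_3) = 0x4B0C
s_3 = InvRound(s_2, k_2) = 0xD44B
s_4 = InvRound(s_3, k_1) = 0x2AD4
s_5 = InvRound(s_4, k_0) = 0xA72A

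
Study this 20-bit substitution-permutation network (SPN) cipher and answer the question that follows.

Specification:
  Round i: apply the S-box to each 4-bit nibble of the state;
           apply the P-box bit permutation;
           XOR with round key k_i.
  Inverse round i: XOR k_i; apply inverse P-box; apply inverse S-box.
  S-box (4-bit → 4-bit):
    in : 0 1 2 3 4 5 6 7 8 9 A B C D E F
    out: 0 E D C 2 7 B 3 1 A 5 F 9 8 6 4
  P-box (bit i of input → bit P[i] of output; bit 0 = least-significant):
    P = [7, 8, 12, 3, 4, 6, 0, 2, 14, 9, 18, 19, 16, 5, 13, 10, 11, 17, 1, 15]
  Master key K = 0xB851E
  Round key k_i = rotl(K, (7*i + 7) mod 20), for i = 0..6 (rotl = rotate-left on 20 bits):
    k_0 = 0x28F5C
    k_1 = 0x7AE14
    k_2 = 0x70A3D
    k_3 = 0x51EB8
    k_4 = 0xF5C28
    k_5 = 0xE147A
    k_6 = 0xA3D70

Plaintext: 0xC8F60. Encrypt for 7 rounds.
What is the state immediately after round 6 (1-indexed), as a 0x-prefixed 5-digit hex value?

s_0 = plaintext = 0xC8F60
s_1 = Round(s_0, k_0) = 0x70708
s_2 = Round(s_1, k_1) = 0x5E494
s_3 = Round(s_2, k_2) = 0x5215B
s_4 = Round(s_3, k_3) = 0xA2163
s_5 = Round(s_4, k_4) = 0x26276
s_6 = Round(s_5, k_5) = 0x3D980
s_7 = Round(s_6, k_6) = 0x2BB62

0x3D980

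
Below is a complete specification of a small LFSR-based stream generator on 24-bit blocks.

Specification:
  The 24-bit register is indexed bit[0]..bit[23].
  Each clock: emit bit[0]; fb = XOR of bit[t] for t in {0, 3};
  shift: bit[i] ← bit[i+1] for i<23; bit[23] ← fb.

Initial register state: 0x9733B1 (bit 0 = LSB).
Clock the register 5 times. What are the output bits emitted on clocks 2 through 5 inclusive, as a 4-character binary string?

0001

reg_0 = 0x9733B1
clock 1: out=1, reg = 0xCB99D8
clock 2: out=0, reg = 0xE5CCEC
clock 3: out=0, reg = 0xF2E676
clock 4: out=0, reg = 0x79733B
clock 5: out=1, reg = 0x3CB99D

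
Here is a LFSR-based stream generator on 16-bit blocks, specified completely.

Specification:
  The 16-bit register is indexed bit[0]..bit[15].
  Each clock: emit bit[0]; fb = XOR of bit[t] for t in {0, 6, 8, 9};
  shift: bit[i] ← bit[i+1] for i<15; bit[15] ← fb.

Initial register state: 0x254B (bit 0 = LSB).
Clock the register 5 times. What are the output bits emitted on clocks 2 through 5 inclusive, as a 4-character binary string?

1010

reg_0 = 0x254B
clock 1: out=1, reg = 0x92A5
clock 2: out=1, reg = 0x4952
clock 3: out=0, reg = 0x24A9
clock 4: out=1, reg = 0x9254
clock 5: out=0, reg = 0x492A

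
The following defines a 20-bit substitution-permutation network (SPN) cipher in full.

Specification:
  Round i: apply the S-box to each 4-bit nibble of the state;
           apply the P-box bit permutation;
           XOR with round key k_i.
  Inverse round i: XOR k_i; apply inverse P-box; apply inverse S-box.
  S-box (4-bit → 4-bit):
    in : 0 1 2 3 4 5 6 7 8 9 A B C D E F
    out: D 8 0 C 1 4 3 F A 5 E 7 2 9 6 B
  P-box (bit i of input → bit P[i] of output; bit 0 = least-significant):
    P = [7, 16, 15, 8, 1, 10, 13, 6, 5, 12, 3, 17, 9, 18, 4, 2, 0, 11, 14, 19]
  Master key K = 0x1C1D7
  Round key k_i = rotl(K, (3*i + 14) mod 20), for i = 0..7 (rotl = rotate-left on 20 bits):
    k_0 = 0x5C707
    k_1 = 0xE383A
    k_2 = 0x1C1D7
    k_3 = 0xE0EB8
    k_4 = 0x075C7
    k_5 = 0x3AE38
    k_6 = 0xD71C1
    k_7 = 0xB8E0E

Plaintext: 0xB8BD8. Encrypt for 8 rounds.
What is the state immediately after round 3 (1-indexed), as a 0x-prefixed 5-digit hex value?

s_0 = plaintext = 0xB8BD8
s_1 = Round(s_0, k_0) = 0x09E68
s_2 = Round(s_1, k_1) = 0x76F21
s_3 = Round(s_2, k_2) = 0xF9AF6
s_4 = Round(s_3, k_3) = 0x51063
s_5 = Round(s_4, k_4) = 0x2B0E9
s_6 = Round(s_5, k_5) = 0x50880
s_7 = Round(s_6, k_6) = 0xFA615
s_8 = Round(s_7, k_7) = 0x7167B

0xF9AF6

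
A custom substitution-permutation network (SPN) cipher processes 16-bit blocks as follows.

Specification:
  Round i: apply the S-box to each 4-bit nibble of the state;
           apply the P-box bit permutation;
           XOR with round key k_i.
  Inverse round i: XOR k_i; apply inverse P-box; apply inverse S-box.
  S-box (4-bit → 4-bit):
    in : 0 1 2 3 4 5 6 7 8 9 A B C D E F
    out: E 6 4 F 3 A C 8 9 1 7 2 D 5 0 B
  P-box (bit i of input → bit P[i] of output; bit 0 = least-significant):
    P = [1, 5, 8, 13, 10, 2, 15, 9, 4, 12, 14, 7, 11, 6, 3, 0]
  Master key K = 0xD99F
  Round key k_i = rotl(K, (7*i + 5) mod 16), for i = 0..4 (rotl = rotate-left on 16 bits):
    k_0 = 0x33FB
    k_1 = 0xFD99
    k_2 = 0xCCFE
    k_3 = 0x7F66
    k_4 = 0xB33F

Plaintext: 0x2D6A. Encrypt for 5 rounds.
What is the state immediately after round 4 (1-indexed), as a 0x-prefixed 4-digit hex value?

s_0 = plaintext = 0x2D6A
s_1 = Round(s_0, k_0) = 0xF0C1
s_2 = Round(s_1, k_1) = 0x2278
s_3 = Round(s_2, k_2) = 0xAEF4
s_4 = Round(s_3, k_3) = 0x7108
s_5 = Round(s_4, k_4) = 0x4138

0x7108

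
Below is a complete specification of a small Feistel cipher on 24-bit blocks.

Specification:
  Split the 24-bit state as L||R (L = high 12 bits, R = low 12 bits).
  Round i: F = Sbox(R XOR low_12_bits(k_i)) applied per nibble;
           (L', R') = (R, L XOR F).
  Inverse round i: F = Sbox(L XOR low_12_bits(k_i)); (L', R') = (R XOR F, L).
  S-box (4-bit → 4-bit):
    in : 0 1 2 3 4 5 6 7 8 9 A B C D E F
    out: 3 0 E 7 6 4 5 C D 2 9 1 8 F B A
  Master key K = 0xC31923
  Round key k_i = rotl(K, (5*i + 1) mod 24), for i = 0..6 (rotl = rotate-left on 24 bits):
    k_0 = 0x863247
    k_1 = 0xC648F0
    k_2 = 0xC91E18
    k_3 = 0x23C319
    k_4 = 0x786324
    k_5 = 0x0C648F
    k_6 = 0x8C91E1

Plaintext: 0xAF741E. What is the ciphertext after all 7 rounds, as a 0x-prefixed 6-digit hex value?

s_0 = plaintext = 0xAF741E
s_1 = Round(s_0, k_0) = 0x41EFB5
s_2 = Round(s_1, k_1) = 0xFB587A
s_3 = Round(s_2, k_2) = 0x87AAEB
s_4 = Round(s_3, k_3) = 0xAEBAD4
s_5 = Round(s_4, k_4) = 0xAD4848
s_6 = Round(s_5, k_5) = 0x848258
s_7 = Round(s_6, k_6) = 0x258F5A

0x258F5A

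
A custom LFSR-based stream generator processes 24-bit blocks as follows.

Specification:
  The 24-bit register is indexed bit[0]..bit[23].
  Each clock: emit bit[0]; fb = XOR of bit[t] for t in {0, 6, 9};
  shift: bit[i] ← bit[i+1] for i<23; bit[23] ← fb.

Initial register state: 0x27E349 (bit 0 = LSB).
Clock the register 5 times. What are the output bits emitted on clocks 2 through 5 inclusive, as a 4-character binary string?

0010

reg_0 = 0x27E349
clock 1: out=1, reg = 0x93F1A4
clock 2: out=0, reg = 0x49F8D2
clock 3: out=0, reg = 0xA4FC69
clock 4: out=1, reg = 0x527E34
clock 5: out=0, reg = 0xA93F1A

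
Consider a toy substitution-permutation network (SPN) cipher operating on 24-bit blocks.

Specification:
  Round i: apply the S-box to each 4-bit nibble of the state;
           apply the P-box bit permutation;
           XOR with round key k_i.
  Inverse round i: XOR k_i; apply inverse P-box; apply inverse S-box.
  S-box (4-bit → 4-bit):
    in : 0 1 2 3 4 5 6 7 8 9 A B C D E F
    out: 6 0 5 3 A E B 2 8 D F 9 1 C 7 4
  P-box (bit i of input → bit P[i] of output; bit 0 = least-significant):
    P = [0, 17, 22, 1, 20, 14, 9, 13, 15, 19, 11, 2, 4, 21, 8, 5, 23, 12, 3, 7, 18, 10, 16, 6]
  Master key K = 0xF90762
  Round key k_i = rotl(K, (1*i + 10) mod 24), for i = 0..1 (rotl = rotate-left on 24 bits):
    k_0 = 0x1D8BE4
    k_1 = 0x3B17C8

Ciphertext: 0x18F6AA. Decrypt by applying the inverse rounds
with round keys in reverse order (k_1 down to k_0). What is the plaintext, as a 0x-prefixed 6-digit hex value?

s_0 = ciphertext = 0x18F6AA
s_1 = InvRound(s_0, k_1) = 0xD15C44
s_2 = InvRound(s_1, k_0) = 0x36D30F

0x36D30F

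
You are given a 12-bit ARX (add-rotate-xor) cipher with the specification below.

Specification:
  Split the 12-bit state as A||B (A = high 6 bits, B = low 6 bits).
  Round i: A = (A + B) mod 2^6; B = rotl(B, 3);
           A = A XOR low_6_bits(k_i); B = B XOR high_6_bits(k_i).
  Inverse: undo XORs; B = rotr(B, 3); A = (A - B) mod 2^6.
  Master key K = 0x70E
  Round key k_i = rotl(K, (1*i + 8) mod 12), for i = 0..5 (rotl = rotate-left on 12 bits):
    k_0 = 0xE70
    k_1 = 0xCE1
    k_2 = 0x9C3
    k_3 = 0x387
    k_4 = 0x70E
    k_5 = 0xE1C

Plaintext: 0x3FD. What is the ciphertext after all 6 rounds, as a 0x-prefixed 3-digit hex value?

0x028

s_0 = plaintext = 0x3FD
s_1 = Round(s_0, k_0) = 0xF16
s_2 = Round(s_1, k_1) = 0xCC1
s_3 = Round(s_2, k_2) = 0xDEF
s_4 = Round(s_3, k_3) = 0x873
s_5 = Round(s_4, k_4) = 0x682
s_6 = Round(s_5, k_5) = 0x028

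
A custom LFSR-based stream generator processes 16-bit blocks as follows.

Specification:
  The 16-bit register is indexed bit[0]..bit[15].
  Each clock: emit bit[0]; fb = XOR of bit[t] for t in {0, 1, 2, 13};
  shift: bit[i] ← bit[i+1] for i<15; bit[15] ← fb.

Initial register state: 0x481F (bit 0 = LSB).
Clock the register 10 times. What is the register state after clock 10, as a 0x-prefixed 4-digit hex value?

reg_0 = 0x481F
clock 1: out=1, reg = 0xA40F
clock 2: out=1, reg = 0x5207
clock 3: out=1, reg = 0xA903
clock 4: out=1, reg = 0xD481
clock 5: out=1, reg = 0xEA40
clock 6: out=0, reg = 0xF520
clock 7: out=0, reg = 0xFA90
clock 8: out=0, reg = 0xFD48
clock 9: out=0, reg = 0xFEA4
clock 10: out=0, reg = 0x7F52

0x7F52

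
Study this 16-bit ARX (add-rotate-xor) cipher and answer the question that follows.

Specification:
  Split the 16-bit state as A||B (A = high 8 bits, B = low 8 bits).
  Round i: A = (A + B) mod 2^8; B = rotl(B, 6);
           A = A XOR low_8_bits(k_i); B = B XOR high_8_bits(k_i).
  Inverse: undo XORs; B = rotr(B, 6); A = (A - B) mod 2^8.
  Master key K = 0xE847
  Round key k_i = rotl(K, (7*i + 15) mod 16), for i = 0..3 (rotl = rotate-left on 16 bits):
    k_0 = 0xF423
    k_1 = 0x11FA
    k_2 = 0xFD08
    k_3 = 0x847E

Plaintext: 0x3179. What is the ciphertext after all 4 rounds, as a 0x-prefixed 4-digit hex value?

0xE140

s_0 = plaintext = 0x3179
s_1 = Round(s_0, k_0) = 0x89AA
s_2 = Round(s_1, k_1) = 0xC9BB
s_3 = Round(s_2, k_2) = 0x8C13
s_4 = Round(s_3, k_3) = 0xE140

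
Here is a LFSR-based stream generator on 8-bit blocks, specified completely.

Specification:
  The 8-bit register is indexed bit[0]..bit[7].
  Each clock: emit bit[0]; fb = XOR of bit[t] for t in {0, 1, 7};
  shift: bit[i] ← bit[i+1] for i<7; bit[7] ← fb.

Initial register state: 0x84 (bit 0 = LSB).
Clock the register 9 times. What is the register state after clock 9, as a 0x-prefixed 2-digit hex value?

0x9E

reg_0 = 0x84
clock 1: out=0, reg = 0xC2
clock 2: out=0, reg = 0x61
clock 3: out=1, reg = 0xB0
clock 4: out=0, reg = 0xD8
clock 5: out=0, reg = 0xEC
clock 6: out=0, reg = 0xF6
clock 7: out=0, reg = 0x7B
clock 8: out=1, reg = 0x3D
clock 9: out=1, reg = 0x9E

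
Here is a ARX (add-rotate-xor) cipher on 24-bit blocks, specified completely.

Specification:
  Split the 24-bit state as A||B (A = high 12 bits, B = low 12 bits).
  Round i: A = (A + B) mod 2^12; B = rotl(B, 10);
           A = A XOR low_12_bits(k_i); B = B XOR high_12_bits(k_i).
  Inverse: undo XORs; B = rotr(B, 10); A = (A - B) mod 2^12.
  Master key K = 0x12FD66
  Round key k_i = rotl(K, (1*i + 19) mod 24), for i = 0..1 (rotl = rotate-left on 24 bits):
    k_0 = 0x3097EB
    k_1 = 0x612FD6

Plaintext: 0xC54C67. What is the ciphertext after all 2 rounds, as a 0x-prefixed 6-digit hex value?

s_0 = plaintext = 0xC54C67
s_1 = Round(s_0, k_0) = 0xF50C10
s_2 = Round(s_1, k_1) = 0x4B6516

0x4B6516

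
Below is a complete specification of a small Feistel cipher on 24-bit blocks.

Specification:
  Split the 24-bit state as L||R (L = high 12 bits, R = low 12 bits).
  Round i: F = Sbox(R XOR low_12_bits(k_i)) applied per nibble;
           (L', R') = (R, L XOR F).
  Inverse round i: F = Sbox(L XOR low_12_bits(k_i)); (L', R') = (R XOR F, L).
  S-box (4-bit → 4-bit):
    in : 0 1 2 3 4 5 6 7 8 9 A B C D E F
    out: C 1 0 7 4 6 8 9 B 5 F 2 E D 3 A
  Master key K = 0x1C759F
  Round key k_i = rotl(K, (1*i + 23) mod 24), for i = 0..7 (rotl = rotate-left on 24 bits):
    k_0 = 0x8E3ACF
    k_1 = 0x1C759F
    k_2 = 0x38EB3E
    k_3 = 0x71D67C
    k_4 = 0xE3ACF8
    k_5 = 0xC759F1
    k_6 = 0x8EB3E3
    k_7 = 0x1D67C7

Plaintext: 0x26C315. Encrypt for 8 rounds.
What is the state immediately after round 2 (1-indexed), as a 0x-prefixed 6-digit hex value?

s_0 = plaintext = 0x26C315
s_1 = Round(s_0, k_0) = 0x3157B3
s_2 = Round(s_1, k_1) = 0x7B331B
s_3 = Round(s_2, k_2) = 0x31BCB5
s_4 = Round(s_3, k_3) = 0xCB5CFE
s_5 = Round(s_4, k_4) = 0xCFE07D
s_6 = Round(s_5, k_5) = 0x07D940
s_7 = Round(s_6, k_6) = 0x940F8A
s_8 = Round(s_7, k_7) = 0xF8A20D

0x7B331B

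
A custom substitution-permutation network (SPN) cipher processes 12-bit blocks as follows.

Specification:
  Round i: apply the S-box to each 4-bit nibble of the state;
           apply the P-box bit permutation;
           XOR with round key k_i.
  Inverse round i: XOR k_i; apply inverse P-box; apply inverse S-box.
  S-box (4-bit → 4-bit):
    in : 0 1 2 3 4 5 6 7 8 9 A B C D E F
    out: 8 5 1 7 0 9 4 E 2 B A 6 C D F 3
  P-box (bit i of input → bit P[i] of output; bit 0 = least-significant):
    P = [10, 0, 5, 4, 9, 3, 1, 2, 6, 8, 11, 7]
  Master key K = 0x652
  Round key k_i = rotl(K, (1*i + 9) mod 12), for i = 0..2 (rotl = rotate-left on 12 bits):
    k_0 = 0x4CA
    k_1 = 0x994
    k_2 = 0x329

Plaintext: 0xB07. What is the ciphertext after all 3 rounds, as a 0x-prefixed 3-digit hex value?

s_0 = plaintext = 0xB07
s_1 = Round(s_0, k_0) = 0xDFF
s_2 = Round(s_1, k_1) = 0x75D
s_3 = Round(s_2, k_2) = 0xC9D

0xC9D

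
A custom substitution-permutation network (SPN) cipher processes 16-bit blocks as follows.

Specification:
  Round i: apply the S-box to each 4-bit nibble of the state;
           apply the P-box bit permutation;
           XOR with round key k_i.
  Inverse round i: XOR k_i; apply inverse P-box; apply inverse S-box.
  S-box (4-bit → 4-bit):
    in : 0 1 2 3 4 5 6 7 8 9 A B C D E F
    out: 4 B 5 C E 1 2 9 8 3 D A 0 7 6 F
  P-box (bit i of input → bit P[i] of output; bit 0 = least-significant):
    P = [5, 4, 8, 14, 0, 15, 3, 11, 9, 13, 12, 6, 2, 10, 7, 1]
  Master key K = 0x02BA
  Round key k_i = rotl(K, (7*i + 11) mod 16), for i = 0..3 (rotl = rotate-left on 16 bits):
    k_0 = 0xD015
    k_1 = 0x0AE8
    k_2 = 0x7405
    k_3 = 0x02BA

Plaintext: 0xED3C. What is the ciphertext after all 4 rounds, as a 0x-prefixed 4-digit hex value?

s_0 = plaintext = 0xED3C
s_1 = Round(s_0, k_0) = 0xEE9D
s_2 = Round(s_1, k_1) = 0xBF59
s_3 = Round(s_2, k_2) = 0x4276
s_4 = Round(s_3, k_3) = 0x1C29

0x1C29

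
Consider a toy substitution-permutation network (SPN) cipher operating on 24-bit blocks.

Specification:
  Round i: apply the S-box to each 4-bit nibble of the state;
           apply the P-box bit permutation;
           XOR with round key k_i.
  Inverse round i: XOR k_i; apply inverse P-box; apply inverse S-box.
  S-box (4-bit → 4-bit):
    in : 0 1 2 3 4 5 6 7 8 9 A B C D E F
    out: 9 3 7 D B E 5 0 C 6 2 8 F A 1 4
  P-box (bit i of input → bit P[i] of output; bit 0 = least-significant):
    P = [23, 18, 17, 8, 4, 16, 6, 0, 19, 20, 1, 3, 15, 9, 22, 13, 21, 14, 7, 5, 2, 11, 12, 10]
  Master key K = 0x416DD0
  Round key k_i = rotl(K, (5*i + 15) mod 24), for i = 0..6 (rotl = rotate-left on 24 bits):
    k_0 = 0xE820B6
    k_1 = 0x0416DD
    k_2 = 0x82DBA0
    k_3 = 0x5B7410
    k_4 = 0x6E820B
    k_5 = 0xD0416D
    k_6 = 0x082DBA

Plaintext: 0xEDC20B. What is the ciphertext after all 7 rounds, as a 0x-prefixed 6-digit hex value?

s_0 = plaintext = 0xEDC20B
s_1 = Round(s_0, k_0) = 0xB0C381
s_2 = Round(s_1, k_1) = 0xE8B0B6
s_3 = Round(s_2, k_2) = 0x08FB0D
s_4 = Round(s_3, k_3) = 0x1F71AD
s_5 = Round(s_4, k_4) = 0x738B8F
s_6 = Round(s_5, k_5) = 0xB26184
s_7 = Round(s_6, k_6) = 0xF4E87B

0xF4E87B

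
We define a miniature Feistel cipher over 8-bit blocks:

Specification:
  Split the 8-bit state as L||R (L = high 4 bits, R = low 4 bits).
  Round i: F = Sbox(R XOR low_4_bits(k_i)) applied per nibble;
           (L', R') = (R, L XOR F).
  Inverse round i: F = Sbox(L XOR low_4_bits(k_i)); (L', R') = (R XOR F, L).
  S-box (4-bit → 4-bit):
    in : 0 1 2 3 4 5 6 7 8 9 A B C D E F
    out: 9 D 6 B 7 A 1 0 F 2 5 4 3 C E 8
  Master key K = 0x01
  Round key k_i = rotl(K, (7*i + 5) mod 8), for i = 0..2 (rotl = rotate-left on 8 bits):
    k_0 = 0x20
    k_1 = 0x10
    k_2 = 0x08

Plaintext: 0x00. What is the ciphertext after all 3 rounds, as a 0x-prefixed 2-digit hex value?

0x2C

s_0 = plaintext = 0x00
s_1 = Round(s_0, k_0) = 0x09
s_2 = Round(s_1, k_1) = 0x92
s_3 = Round(s_2, k_2) = 0x2C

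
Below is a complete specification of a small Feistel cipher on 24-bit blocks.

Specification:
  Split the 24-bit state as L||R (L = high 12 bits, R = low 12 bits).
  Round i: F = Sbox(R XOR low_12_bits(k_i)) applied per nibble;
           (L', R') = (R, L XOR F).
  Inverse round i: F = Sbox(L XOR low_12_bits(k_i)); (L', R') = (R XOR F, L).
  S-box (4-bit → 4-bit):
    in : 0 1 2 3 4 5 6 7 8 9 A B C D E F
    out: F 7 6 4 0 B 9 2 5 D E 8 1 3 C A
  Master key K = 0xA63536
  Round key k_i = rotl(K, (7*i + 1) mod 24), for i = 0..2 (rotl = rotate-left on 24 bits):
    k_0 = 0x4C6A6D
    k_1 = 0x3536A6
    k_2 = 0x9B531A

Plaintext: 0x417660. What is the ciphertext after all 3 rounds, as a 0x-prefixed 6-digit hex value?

s_0 = plaintext = 0x417660
s_1 = Round(s_0, k_0) = 0x6605E4
s_2 = Round(s_1, k_1) = 0x5E4266
s_3 = Round(s_2, k_2) = 0x2662C5

0x2662C5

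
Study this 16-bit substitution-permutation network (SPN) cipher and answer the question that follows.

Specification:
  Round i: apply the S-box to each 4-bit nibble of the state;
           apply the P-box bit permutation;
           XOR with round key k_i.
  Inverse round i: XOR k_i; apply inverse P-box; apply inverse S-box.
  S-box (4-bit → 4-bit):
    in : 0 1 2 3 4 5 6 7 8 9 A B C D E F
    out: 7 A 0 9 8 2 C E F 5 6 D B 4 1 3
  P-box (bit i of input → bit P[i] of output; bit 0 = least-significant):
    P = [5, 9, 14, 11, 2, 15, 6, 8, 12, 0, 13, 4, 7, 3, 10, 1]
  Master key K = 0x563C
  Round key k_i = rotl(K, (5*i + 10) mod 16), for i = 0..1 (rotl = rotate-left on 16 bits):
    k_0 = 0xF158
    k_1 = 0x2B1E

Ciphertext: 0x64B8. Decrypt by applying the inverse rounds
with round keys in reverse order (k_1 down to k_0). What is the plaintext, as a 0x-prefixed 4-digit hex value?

0x2260

s_0 = ciphertext = 0x64B8
s_1 = InvRound(s_0, k_1) = 0xB238
s_2 = InvRound(s_1, k_0) = 0x2260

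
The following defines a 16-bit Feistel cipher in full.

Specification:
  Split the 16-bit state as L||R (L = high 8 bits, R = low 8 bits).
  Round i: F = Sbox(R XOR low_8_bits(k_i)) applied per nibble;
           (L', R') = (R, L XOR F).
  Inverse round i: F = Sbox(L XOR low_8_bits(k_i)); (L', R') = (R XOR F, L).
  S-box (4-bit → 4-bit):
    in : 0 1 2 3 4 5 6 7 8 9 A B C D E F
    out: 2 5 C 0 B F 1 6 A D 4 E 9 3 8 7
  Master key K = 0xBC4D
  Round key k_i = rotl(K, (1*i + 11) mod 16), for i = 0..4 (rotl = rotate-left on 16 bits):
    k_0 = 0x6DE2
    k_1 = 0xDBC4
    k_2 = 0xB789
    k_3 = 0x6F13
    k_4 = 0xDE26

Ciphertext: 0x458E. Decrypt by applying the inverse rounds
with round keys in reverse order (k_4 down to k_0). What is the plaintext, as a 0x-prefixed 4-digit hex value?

s_0 = ciphertext = 0x458E
s_1 = InvRound(s_0, k_4) = 0x9E45
s_2 = InvRound(s_1, k_3) = 0xE69E
s_3 = InvRound(s_2, k_2) = 0x89E6
s_4 = InvRound(s_3, k_1) = 0x5589
s_5 = InvRound(s_4, k_0) = 0x6F55

0x6F55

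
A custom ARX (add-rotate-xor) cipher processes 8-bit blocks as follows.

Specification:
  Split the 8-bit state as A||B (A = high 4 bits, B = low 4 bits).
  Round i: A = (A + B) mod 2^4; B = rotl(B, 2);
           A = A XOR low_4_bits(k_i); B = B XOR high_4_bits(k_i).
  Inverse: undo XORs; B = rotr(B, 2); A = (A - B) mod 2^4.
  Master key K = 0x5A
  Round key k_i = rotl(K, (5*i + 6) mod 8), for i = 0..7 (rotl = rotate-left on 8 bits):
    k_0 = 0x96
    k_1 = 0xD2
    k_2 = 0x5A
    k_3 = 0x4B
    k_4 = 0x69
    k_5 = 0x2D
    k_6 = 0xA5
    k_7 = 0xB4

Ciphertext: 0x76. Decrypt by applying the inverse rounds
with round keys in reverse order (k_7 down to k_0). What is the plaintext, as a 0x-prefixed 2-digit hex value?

s_0 = ciphertext = 0x76
s_1 = InvRound(s_0, k_7) = 0xC7
s_2 = InvRound(s_1, k_6) = 0x27
s_3 = InvRound(s_2, k_5) = 0xA5
s_4 = InvRound(s_3, k_4) = 0x7C
s_5 = InvRound(s_4, k_3) = 0xA2
s_6 = InvRound(s_5, k_2) = 0x3D
s_7 = InvRound(s_6, k_1) = 0x10
s_8 = InvRound(s_7, k_0) = 0x16

0x16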